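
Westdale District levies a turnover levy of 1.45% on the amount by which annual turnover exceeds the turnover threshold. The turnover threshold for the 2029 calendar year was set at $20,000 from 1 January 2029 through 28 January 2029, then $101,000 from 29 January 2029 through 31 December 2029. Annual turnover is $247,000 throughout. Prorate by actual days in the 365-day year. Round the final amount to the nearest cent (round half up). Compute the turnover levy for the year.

1 January – 28 January 2029: 28 days, exemption $20,000 → ($247,000 − $20,000) × 1.45% × 28/365 = $252.4986
29 January – 31 December 2029: 337 days, exemption $101,000 → ($247,000 − $101,000) × 1.45% × 337/365 = $1,954.6000
Total = $2,207.0986

$2,207.10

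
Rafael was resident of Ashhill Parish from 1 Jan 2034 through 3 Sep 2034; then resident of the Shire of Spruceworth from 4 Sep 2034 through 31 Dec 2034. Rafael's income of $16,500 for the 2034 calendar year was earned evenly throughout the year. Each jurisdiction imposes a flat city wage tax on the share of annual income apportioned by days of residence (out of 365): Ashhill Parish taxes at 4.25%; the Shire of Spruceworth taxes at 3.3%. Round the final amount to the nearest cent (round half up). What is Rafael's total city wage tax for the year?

Ashhill Parish, 1 Jan – 3 Sep 2034: 246 days → $16,500 × 4.25% × 246/365 = $472.6233
The Shire of Spruceworth, 4 Sep – 31 Dec 2034: 119 days → $16,500 × 3.3% × 119/365 = $177.5219
Total = $650.1452

$650.15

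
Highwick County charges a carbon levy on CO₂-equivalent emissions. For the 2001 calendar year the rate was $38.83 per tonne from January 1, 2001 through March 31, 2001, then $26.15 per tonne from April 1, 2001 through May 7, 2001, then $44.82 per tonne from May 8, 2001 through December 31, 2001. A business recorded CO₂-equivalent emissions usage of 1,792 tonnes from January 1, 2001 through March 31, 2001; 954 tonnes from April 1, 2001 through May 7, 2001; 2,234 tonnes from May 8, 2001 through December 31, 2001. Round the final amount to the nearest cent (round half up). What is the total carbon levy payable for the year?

January 1 – March 31, 2001: 1,792 tonnes at $38.83/tonne → $69,583.36
April 1 – May 7, 2001: 954 tonnes at $26.15/tonne → $24,947.10
May 8 – December 31, 2001: 2,234 tonnes at $44.82/tonne → $100,127.88

$194,658.34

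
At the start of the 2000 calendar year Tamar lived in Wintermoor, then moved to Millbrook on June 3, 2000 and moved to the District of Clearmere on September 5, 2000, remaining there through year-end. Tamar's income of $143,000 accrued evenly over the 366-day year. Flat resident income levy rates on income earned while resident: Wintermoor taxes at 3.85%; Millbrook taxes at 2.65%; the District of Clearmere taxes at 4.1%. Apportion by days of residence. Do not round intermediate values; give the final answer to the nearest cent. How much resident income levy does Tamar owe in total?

Wintermoor, January 1 – June 2, 2000: 154 days → $143,000 × 3.85% × 154/366 = $2,316.5219
Millbrook, June 3 – September 4, 2000: 94 days → $143,000 × 2.65% × 94/366 = $973.2596
The District of Clearmere, September 5 – December 31, 2000: 118 days → $143,000 × 4.1% × 118/366 = $1,890.2568
Total = $5,180.0383

$5,180.04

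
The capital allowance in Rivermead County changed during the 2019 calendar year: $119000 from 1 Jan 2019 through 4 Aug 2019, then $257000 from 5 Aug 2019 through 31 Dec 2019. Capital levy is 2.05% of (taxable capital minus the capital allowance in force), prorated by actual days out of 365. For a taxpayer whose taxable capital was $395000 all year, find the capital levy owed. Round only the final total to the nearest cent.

$4503.15

1 Jan – 4 Aug 2019: 216 days, exemption $119000 → ($395000 − $119000) × 2.05% × 216/365 = $3348.2959
5 Aug – 31 Dec 2019: 149 days, exemption $257000 → ($395000 − $257000) × 2.05% × 149/365 = $1154.8521
Total = $4503.1479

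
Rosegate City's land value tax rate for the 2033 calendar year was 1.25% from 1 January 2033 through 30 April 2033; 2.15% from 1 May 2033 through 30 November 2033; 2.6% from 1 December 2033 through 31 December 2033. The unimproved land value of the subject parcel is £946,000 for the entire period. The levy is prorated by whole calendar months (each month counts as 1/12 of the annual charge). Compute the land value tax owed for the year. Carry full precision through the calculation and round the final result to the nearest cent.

1 January – 30 April 2033: 4 months at 1.25% → £946,000 × 1.25% × 4/12 = £3,941.6667
1 May – 30 November 2033: 7 months at 2.15% → £946,000 × 2.15% × 7/12 = £11,864.4167
1 December – 31 December 2033: 1 month at 2.6% → £946,000 × 2.6% × 1/12 = £2,049.6667
Total = £17,855.7500

£17,855.75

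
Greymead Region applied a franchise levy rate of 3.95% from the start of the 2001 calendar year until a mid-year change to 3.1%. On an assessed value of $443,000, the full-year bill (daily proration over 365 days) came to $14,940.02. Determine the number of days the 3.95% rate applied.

117 days

Let d = days at the first rate; then 365 − d days at the second rate.
$443,000 × [3.95%·d + 3.1%·(365−d)] / 365 = $14,940.02
Solving gives d = 117, so the new rate took effect on 28 Apr 2001.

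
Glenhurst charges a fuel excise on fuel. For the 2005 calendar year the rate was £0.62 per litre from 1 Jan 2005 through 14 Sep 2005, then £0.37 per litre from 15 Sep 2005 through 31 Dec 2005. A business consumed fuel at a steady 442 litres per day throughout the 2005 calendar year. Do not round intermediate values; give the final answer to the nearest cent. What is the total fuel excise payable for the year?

1 Jan – 14 Sep 2005: 257 days × 442 litres/day = 113,594 litres at £0.62/litre → £70,428.28
15 Sep – 31 Dec 2005: 108 days × 442 litres/day = 47,736 litres at £0.37/litre → £17,662.32

£88,090.60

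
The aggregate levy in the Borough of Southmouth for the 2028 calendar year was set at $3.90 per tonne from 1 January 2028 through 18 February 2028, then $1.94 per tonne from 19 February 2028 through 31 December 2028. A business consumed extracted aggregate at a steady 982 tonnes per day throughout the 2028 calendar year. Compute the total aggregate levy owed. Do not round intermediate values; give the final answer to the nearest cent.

1 January – 18 February 2028: 49 days × 982 tonnes/day = 48,118 tonnes at $3.90/tonne → $187660.20
19 February – 31 December 2028: 317 days × 982 tonnes/day = 311,294 tonnes at $1.94/tonne → $603910.36

$791570.56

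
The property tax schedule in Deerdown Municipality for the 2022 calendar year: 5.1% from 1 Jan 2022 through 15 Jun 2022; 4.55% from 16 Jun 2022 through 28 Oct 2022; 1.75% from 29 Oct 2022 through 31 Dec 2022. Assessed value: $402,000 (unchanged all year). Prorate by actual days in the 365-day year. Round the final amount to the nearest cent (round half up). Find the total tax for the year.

1 Jan – 15 Jun 2022: 166 days at 5.1% → $402,000 × 5.1% × 166/365 = $9,324.1973
16 Jun – 28 Oct 2022: 135 days at 4.55% → $402,000 × 4.55% × 135/365 = $6,765.1644
29 Oct – 31 Dec 2022: 64 days at 1.75% → $402,000 × 1.75% × 64/365 = $1,233.5342
Total = $17,322.8959

$17,322.90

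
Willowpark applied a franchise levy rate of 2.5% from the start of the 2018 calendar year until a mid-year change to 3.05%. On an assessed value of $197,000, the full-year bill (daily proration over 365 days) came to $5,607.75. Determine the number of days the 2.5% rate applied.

135 days

Let d = days at the first rate; then 365 − d days at the second rate.
$197,000 × [2.5%·d + 3.05%·(365−d)] / 365 = $5,607.75
Solving gives d = 135, so the new rate took effect on 16 May 2018.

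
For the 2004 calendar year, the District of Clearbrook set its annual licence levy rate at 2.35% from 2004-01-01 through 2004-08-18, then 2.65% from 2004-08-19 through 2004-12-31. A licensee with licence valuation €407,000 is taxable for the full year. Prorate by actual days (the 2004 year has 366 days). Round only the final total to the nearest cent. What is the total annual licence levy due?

€10,014.87

2004-01-01 to 2004-08-18: 231 days at 2.35% → €407,000 × 2.35% × 231/366 = €6,036.6107
2004-08-19 to 2004-12-31: 135 days at 2.65% → €407,000 × 2.65% × 135/366 = €3,978.2582
Total = €10,014.8689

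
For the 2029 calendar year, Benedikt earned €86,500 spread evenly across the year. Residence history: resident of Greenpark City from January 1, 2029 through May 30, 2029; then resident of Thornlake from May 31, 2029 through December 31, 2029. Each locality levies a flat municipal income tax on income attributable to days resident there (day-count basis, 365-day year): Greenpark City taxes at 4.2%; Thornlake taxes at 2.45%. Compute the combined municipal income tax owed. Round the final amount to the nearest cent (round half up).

€2,741.34

Greenpark City, January 1 – May 30, 2029: 150 days → €86,500 × 4.2% × 150/365 = €1,493.0137
Thornlake, May 31 – December 31, 2029: 215 days → €86,500 × 2.45% × 215/365 = €1,248.3253
Total = €2,741.3390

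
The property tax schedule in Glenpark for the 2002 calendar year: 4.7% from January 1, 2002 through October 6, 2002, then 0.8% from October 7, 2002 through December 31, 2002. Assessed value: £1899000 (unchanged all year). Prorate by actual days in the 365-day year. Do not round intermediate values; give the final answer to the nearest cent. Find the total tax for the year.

January 1 – October 6, 2002: 279 days at 4.7% → £1899000 × 4.7% × 279/365 = £68223.5260
October 7 – December 31, 2002: 86 days at 0.8% → £1899000 × 0.8% × 86/365 = £3579.4849
Total = £71803.0110

£71803.01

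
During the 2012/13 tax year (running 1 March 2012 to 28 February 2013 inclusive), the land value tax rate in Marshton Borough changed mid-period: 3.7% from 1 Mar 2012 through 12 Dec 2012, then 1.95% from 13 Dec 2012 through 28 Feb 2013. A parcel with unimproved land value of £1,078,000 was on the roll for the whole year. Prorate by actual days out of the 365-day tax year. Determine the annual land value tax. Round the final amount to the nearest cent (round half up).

£35,854.58

1 Mar – 12 Dec 2012: 287 days at 3.7% → £1,078,000 × 3.7% × 287/365 = £31,362.4164
13 Dec 2012 – 28 Feb 2013: 78 days at 1.95% → £1,078,000 × 1.95% × 78/365 = £4,492.1589
Total = £35,854.5753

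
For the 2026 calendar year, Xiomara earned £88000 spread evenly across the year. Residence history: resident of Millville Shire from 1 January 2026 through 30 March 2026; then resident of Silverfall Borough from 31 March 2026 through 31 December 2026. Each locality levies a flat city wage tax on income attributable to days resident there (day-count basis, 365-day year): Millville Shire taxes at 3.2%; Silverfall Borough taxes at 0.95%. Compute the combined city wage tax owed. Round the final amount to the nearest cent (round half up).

Millville Shire, 1 January – 30 March 2026: 89 days → £88000 × 3.2% × 89/365 = £686.6411
Silverfall Borough, 31 March – 31 December 2026: 276 days → £88000 × 0.95% × 276/365 = £632.1534
Total = £1318.7945

£1318.79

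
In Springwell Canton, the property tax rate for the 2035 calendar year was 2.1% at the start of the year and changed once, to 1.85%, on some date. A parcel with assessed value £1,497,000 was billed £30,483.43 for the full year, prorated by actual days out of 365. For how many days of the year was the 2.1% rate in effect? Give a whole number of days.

272 days

Let d = days at the first rate; then 365 − d days at the second rate.
£1,497,000 × [2.1%·d + 1.85%·(365−d)] / 365 = £30,483.43
Solving gives d = 272, so the new rate took effect on 30 Sep 2035.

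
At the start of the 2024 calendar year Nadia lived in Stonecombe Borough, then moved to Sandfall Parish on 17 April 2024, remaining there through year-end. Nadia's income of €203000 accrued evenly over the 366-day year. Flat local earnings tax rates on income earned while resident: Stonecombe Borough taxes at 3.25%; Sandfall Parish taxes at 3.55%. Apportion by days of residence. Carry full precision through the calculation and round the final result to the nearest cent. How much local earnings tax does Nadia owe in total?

Stonecombe Borough, 1 January – 16 April 2024: 107 days → €203000 × 3.25% × 107/366 = €1928.7773
Sandfall Parish, 17 April – 31 December 2024: 259 days → €203000 × 3.55% × 259/366 = €5099.6817
Total = €7028.4590

€7028.46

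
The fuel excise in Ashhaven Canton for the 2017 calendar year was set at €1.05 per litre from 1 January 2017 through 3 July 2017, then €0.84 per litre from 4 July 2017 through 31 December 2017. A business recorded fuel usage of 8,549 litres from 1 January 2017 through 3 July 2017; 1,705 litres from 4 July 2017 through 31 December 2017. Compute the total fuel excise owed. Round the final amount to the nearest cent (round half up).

€10,408.65

1 January – 3 July 2017: 8,549 litres at €1.05/litre → €8,976.45
4 July – 31 December 2017: 1,705 litres at €0.84/litre → €1,432.20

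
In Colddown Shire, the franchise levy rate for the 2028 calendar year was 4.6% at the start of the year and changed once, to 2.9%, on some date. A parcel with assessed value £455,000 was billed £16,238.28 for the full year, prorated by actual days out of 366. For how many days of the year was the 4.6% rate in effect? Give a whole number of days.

144 days

Let d = days at the first rate; then 366 − d days at the second rate.
£455,000 × [4.6%·d + 2.9%·(366−d)] / 366 = £16,238.28
Solving gives d = 144, so the new rate took effect on 24 May 2028.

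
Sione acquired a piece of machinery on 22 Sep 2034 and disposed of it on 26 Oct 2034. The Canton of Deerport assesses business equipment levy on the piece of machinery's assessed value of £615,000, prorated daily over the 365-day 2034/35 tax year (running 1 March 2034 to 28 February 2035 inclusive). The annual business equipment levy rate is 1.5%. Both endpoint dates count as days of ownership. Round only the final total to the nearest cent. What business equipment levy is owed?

£884.59

Days held (22 Sep – 26 Oct 2034): 35 out of 365
Tax = £615,000 × 1.5% × 35/365 = £884.5890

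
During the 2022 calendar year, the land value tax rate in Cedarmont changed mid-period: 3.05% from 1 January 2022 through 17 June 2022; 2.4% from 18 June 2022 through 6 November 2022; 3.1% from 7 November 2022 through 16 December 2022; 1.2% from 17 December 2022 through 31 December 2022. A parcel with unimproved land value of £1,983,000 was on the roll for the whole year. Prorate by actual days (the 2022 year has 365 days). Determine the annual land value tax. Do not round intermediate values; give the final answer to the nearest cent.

1 January – 17 June 2022: 168 days at 3.05% → £1,983,000 × 3.05% × 168/365 = £27,838.0603
18 June – 6 November 2022: 142 days at 2.4% → £1,983,000 × 2.4% × 142/365 = £18,515.2438
7 November – 16 December 2022: 40 days at 3.1% → £1,983,000 × 3.1% × 40/365 = £6,736.7671
17 December – 31 December 2022: 15 days at 1.2% → £1,983,000 × 1.2% × 15/365 = £977.9178
Total = £54,067.9890

£54,067.99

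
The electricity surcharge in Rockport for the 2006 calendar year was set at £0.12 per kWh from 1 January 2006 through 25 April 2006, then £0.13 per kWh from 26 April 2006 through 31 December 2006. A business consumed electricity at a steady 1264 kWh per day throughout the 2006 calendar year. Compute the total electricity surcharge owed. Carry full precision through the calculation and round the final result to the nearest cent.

£58,523.20

1 January – 25 April 2006: 115 days × 1264 kWh/day = 145,360 kWh at £0.12/kWh → £17,443.20
26 April – 31 December 2006: 250 days × 1264 kWh/day = 316,000 kWh at £0.13/kWh → £41,080.00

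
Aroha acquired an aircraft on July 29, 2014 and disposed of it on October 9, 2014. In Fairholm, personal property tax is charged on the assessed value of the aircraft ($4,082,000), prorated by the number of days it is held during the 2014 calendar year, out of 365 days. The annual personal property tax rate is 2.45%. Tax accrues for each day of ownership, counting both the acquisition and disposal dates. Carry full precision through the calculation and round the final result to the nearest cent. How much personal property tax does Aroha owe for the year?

Days held (July 29 – October 9, 2014): 73 out of 365
Tax = $4,082,000 × 2.45% × 73/365 = $20,001.8000

$20,001.80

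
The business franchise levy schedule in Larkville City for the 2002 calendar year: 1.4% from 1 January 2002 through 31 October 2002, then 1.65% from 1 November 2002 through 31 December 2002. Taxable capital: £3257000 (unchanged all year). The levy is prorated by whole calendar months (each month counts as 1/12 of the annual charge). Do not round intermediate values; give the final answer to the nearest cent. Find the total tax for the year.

£46955.08

1 January – 31 October 2002: 10 months at 1.4% → £3257000 × 1.4% × 10/12 = £37998.3333
1 November – 31 December 2002: 2 months at 1.65% → £3257000 × 1.65% × 2/12 = £8956.7500
Total = £46955.0833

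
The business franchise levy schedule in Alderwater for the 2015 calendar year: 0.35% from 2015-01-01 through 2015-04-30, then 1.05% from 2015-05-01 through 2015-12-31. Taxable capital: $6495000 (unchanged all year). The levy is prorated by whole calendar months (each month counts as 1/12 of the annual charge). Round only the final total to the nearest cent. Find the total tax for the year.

2015-01-01 to 2015-04-30: 4 months at 0.35% → $6495000 × 0.35% × 4/12 = $7577.5000
2015-05-01 to 2015-12-31: 8 months at 1.05% → $6495000 × 1.05% × 8/12 = $45465.0000
Total = $53042.5000

$53042.50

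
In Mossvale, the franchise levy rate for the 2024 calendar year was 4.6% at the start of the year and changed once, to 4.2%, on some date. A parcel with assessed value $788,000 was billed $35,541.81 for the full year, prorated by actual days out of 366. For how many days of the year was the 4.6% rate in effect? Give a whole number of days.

Let d = days at the first rate; then 366 − d days at the second rate.
$788,000 × [4.6%·d + 4.2%·(366−d)] / 366 = $35,541.81
Solving gives d = 284, so the new rate took effect on October 11, 2024.

284 days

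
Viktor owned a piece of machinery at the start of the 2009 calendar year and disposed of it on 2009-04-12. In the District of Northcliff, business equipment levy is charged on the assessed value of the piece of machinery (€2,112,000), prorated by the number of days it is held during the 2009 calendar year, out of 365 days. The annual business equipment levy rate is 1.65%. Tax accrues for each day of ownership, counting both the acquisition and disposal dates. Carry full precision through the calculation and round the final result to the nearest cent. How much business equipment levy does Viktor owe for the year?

Days held (2009-01-01 to 2009-04-12): 102 out of 365
Tax = €2,112,000 × 1.65% × 102/365 = €9,738.3452

€9,738.35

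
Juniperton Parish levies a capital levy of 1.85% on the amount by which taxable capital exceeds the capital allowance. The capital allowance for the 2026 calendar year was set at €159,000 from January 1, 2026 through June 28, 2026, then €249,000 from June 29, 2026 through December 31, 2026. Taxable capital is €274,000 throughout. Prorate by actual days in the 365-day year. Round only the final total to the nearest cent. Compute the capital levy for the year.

January 1 – June 28, 2026: 179 days, exemption €159,000 → (€274,000 − €159,000) × 1.85% × 179/365 = €1,043.3493
June 29 – December 31, 2026: 186 days, exemption €249,000 → (€274,000 − €249,000) × 1.85% × 186/365 = €235.6849
Total = €1,279.0342

€1,279.03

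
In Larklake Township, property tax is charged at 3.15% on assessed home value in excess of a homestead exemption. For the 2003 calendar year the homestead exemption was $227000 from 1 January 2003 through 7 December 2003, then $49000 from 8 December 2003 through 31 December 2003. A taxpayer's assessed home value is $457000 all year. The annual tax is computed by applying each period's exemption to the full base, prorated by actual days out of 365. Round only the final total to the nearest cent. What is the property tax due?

1 January – 7 December 2003: 341 days, exemption $227000 → ($457000 − $227000) × 3.15% × 341/365 = $6768.6164
8 December – 31 December 2003: 24 days, exemption $49000 → ($457000 − $49000) × 3.15% × 24/365 = $845.0630
Total = $7613.6795

$7613.68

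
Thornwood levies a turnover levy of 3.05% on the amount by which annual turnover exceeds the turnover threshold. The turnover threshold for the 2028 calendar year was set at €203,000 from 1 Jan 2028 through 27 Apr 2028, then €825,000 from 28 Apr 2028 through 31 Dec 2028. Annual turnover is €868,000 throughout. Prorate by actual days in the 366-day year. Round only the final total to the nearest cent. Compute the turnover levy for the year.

€7,427.83

1 Jan – 27 Apr 2028: 118 days, exemption €203,000 → (€868,000 − €203,000) × 3.05% × 118/366 = €6,539.1667
28 Apr – 31 Dec 2028: 248 days, exemption €825,000 → (€868,000 − €825,000) × 3.05% × 248/366 = €888.6667
Total = €7,427.8333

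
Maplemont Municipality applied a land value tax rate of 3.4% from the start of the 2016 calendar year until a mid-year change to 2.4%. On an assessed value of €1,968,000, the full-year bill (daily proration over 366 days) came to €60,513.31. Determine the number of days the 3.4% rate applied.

Let d = days at the first rate; then 366 − d days at the second rate.
€1,968,000 × [3.4%·d + 2.4%·(366−d)] / 366 = €60,513.31
Solving gives d = 247, so the new rate took effect on 4 Sep 2016.

247 days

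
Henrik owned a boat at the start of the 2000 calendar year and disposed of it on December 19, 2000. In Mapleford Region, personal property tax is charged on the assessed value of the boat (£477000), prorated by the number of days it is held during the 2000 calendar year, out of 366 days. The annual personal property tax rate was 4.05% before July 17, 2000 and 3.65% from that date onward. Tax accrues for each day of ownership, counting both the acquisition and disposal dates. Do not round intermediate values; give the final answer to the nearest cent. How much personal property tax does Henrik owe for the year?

January 1 – July 16, 2000: 198 days at 4.05% → £477000 × 4.05% × 198/366 = £10450.9918
July 17 – December 19, 2000: 156 days at 3.65% → £477000 × 3.65% × 156/366 = £7420.8689
Total = £17871.8607

£17871.86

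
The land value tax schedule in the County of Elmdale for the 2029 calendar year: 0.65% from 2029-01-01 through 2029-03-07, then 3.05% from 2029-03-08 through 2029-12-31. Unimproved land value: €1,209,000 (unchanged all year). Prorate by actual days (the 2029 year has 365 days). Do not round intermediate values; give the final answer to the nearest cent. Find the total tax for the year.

2029-01-01 to 2029-03-07: 66 days at 0.65% → €1,209,000 × 0.65% × 66/365 = €1,420.9890
2029-03-08 to 2029-12-31: 299 days at 3.05% → €1,209,000 × 3.05% × 299/365 = €30,206.7822
Total = €31,627.7712

€31,627.77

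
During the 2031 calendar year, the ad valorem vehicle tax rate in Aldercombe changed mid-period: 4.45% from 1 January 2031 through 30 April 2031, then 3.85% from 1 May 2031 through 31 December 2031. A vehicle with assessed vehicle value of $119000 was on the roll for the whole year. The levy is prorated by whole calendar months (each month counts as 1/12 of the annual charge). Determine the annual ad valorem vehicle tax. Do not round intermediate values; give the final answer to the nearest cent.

$4819.50

1 January – 30 April 2031: 4 months at 4.45% → $119000 × 4.45% × 4/12 = $1765.1667
1 May – 31 December 2031: 8 months at 3.85% → $119000 × 3.85% × 8/12 = $3054.3333
Total = $4819.5000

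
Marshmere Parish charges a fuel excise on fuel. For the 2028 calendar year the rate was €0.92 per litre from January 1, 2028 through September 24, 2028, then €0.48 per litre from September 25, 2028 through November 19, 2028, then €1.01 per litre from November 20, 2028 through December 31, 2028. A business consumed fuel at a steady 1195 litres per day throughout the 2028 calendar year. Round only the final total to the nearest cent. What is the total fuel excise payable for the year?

€377452.70

January 1 – September 24, 2028: 268 days × 1195 litres/day = 320,260 litres at €0.92/litre → €294639.20
September 25 – November 19, 2028: 56 days × 1195 litres/day = 66,920 litres at €0.48/litre → €32121.60
November 20 – December 31, 2028: 42 days × 1195 litres/day = 50,190 litres at €1.01/litre → €50691.90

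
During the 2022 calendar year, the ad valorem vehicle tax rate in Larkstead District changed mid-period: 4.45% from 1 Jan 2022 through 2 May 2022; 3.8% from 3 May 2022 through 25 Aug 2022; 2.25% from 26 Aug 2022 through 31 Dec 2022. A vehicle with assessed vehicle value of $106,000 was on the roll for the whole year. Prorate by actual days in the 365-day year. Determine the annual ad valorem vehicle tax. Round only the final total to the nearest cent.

1 Jan – 2 May 2022: 122 days at 4.45% → $106,000 × 4.45% × 122/365 = $1,576.6411
3 May – 25 Aug 2022: 115 days at 3.8% → $106,000 × 3.8% × 115/365 = $1,269.0959
26 Aug – 31 Dec 2022: 128 days at 2.25% → $106,000 × 2.25% × 128/365 = $836.3836
Total = $3,682.1205

$3,682.12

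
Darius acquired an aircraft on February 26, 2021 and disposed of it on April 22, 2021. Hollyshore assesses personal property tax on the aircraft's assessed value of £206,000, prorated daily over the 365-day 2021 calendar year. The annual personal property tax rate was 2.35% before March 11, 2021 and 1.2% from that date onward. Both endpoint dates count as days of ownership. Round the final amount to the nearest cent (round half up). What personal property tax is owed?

February 26 – March 10, 2021: 13 days at 2.35% → £206,000 × 2.35% × 13/365 = £172.4192
March 11 – April 22, 2021: 43 days at 1.2% → £206,000 × 1.2% × 43/365 = £291.2219
Total = £463.6411

£463.64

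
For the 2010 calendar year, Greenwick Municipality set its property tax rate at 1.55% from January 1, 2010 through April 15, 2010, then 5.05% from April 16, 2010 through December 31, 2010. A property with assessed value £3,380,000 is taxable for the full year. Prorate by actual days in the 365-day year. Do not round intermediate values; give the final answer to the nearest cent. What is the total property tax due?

£136,658.49

January 1 – April 15, 2010: 105 days at 1.55% → £3,380,000 × 1.55% × 105/365 = £15,071.0959
April 16 – December 31, 2010: 260 days at 5.05% → £3,380,000 × 5.05% × 260/365 = £121,587.3973
Total = £136,658.4932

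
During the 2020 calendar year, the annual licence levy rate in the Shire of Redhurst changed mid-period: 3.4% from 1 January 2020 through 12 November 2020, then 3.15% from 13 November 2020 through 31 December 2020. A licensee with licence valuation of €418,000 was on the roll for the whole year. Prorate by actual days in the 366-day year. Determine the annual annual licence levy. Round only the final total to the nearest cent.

1 January – 12 November 2020: 317 days at 3.4% → €418,000 × 3.4% × 317/366 = €12,309.3005
13 November – 31 December 2020: 49 days at 3.15% → €418,000 × 3.15% × 49/366 = €1,762.7951
Total = €14,072.0956

€14,072.10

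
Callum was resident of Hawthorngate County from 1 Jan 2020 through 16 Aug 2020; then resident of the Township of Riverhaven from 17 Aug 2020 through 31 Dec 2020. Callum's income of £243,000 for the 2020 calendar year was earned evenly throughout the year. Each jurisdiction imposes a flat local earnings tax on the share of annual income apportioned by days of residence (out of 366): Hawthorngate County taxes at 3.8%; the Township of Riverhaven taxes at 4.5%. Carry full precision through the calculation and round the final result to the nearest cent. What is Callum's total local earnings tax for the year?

£9,870.71

Hawthorngate County, 1 Jan – 16 Aug 2020: 229 days → £243,000 × 3.8% × 229/366 = £5,777.5574
The Township of Riverhaven, 17 Aug – 31 Dec 2020: 137 days → £243,000 × 4.5% × 137/366 = £4,093.1557
Total = £9,870.7131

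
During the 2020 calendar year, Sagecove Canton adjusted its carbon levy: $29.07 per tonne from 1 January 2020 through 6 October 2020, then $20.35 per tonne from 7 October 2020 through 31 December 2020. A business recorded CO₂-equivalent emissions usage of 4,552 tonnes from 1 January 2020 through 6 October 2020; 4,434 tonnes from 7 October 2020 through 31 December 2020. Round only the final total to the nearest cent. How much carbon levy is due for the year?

1 January – 6 October 2020: 4,552 tonnes at $29.07/tonne → $132326.64
7 October – 31 December 2020: 4,434 tonnes at $20.35/tonne → $90231.90

$222558.54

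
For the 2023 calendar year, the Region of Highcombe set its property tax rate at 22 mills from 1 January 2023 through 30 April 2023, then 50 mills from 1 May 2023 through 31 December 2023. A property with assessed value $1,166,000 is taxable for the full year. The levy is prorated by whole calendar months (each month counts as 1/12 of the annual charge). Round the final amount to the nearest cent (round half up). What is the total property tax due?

1 January – 30 April 2023: 4 months at 22 mills → $1,166,000 × 2.2% × 4/12 = $8,550.6667
1 May – 31 December 2023: 8 months at 50 mills → $1,166,000 × 5% × 8/12 = $38,866.6667
Total = $47,417.3333

$47,417.33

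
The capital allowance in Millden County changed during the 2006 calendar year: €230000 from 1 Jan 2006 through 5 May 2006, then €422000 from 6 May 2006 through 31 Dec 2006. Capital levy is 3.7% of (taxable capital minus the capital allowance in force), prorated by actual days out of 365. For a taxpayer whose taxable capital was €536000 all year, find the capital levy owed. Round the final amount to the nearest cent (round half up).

€6650.88

1 Jan – 5 May 2006: 125 days, exemption €230000 → (€536000 − €230000) × 3.7% × 125/365 = €3877.3973
6 May – 31 Dec 2006: 240 days, exemption €422000 → (€536000 − €422000) × 3.7% × 240/365 = €2773.4795
Total = €6650.8767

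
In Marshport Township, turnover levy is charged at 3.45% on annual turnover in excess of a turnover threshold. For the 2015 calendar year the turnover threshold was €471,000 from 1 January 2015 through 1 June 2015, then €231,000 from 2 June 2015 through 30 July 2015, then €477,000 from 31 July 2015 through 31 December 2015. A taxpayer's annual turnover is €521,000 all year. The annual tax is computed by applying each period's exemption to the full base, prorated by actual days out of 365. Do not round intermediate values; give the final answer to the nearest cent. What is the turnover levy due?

1 January – 1 June 2015: 152 days, exemption €471,000 → (€521,000 − €471,000) × 3.45% × 152/365 = €718.3562
2 June – 30 July 2015: 59 days, exemption €231,000 → (€521,000 − €231,000) × 3.45% × 59/365 = €1,617.2466
31 July – 31 December 2015: 154 days, exemption €477,000 → (€521,000 − €477,000) × 3.45% × 154/365 = €640.4712
Total = €2,976.0740

€2,976.07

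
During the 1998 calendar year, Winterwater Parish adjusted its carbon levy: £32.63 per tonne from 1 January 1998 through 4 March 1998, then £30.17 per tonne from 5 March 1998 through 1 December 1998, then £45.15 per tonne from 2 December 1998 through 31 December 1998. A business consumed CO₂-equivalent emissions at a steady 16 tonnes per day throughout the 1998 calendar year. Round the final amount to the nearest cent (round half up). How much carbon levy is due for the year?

£185,862.88

1 January – 4 March 1998: 63 days × 16 tonnes/day = 1,008 tonnes at £32.63/tonne → £32,891.04
5 March – 1 December 1998: 272 days × 16 tonnes/day = 4,352 tonnes at £30.17/tonne → £131,299.84
2 December – 31 December 1998: 30 days × 16 tonnes/day = 480 tonnes at £45.15/tonne → £21,672.00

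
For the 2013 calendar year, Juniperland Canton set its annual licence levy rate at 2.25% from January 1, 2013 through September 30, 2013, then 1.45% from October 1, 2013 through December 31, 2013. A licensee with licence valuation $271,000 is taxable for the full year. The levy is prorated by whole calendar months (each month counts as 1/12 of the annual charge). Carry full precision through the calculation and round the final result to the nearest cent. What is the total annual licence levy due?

January 1 – September 30, 2013: 9 months at 2.25% → $271,000 × 2.25% × 9/12 = $4,573.1250
October 1 – December 31, 2013: 3 months at 1.45% → $271,000 × 1.45% × 3/12 = $982.3750
Total = $5,555.5000

$5,555.50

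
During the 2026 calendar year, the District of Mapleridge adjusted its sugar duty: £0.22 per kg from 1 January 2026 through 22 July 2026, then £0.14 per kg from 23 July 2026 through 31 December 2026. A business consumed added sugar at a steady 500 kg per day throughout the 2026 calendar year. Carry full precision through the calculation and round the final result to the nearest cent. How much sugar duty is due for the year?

1 January – 22 July 2026: 203 days × 500 kg/day = 101,500 kg at £0.22/kg → £22,330.00
23 July – 31 December 2026: 162 days × 500 kg/day = 81,000 kg at £0.14/kg → £11,340.00

£33,670.00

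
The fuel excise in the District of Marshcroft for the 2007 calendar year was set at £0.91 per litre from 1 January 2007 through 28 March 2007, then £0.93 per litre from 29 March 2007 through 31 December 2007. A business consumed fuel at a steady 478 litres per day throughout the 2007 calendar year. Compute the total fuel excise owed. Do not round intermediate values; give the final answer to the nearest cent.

1 January – 28 March 2007: 87 days × 478 litres/day = 41,586 litres at £0.91/litre → £37,843.26
29 March – 31 December 2007: 278 days × 478 litres/day = 132,884 litres at £0.93/litre → £123,582.12

£161,425.38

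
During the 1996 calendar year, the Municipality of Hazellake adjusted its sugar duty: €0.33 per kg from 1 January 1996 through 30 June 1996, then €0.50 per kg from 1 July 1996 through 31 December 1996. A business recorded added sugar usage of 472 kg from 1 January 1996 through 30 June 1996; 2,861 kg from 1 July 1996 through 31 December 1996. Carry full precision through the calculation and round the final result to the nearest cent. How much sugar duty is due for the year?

1 January – 30 June 1996: 472 kg at €0.33/kg → €155.76
1 July – 31 December 1996: 2,861 kg at €0.50/kg → €1,430.50

€1,586.26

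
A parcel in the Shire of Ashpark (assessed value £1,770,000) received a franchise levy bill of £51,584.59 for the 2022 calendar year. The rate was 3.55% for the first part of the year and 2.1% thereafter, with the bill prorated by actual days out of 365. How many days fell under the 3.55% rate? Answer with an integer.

Let d = days at the first rate; then 365 − d days at the second rate.
£1,770,000 × [3.55%·d + 2.1%·(365−d)] / 365 = £51,584.59
Solving gives d = 205, so the new rate took effect on July 25, 2022.

205 days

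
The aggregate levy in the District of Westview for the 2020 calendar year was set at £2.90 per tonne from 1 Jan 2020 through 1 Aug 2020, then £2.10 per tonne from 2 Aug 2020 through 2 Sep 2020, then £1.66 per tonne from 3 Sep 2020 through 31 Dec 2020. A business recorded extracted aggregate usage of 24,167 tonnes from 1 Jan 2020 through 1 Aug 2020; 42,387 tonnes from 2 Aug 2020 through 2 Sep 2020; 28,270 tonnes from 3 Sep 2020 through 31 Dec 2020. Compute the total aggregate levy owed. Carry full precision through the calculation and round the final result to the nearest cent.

1 Jan – 1 Aug 2020: 24,167 tonnes at £2.90/tonne → £70084.30
2 Aug – 2 Sep 2020: 42,387 tonnes at £2.10/tonne → £89012.70
3 Sep – 31 Dec 2020: 28,270 tonnes at £1.66/tonne → £46928.20

£206025.20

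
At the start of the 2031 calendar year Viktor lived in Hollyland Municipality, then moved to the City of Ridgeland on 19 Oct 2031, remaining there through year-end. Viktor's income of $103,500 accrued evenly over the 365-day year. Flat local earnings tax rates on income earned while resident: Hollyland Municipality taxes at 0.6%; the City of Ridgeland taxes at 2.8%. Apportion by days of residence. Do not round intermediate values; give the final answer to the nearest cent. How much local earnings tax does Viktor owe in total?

Hollyland Municipality, 1 Jan – 18 Oct 2031: 291 days → $103,500 × 0.6% × 291/365 = $495.0986
The City of Ridgeland, 19 Oct – 31 Dec 2031: 74 days → $103,500 × 2.8% × 74/365 = $587.5397
Total = $1,082.6384

$1,082.64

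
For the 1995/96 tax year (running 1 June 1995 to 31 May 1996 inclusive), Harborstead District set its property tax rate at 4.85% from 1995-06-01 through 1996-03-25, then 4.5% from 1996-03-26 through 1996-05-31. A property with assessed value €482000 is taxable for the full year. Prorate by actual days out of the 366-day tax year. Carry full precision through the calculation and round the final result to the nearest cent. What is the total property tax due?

1995-06-01 to 1996-03-25: 299 days at 4.85% → €482000 × 4.85% × 299/366 = €19097.6038
1996-03-26 to 1996-05-31: 67 days at 4.5% → €482000 × 4.5% × 67/366 = €3970.5738
Total = €23068.1776

€23068.18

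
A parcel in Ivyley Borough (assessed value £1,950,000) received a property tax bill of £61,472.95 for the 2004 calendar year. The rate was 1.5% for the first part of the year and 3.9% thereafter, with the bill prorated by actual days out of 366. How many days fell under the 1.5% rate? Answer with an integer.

Let d = days at the first rate; then 366 − d days at the second rate.
£1,950,000 × [1.5%·d + 3.9%·(366−d)] / 366 = £61,472.95
Solving gives d = 114, so the new rate took effect on April 24, 2004.

114 days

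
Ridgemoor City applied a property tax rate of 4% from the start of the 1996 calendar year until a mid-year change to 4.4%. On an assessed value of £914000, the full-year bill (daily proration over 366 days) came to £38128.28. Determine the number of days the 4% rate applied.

Let d = days at the first rate; then 366 − d days at the second rate.
£914000 × [4%·d + 4.4%·(366−d)] / 366 = £38128.28
Solving gives d = 209, so the new rate took effect on 28 July 1996.

209 days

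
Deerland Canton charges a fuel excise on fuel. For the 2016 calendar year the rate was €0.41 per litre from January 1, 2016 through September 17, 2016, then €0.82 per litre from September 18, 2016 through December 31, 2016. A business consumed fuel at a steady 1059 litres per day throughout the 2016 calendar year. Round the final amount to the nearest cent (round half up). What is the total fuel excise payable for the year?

€204503.49

January 1 – September 17, 2016: 261 days × 1059 litres/day = 276,399 litres at €0.41/litre → €113323.59
September 18 – December 31, 2016: 105 days × 1059 litres/day = 111,195 litres at €0.82/litre → €91179.90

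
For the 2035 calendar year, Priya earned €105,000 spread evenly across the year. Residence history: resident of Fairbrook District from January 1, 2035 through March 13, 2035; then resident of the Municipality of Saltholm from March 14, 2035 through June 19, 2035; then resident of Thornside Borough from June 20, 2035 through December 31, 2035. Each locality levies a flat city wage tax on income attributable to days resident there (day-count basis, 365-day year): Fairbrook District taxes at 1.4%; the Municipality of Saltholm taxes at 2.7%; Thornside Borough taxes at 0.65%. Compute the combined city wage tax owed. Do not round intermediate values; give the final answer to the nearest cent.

€1,415.77

Fairbrook District, January 1 – March 13, 2035: 72 days → €105,000 × 1.4% × 72/365 = €289.9726
The Municipality of Saltholm, March 14 – June 19, 2035: 98 days → €105,000 × 2.7% × 98/365 = €761.1781
Thornside Borough, June 20 – December 31, 2035: 195 days → €105,000 × 0.65% × 195/365 = €364.6233
Total = €1,415.7740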